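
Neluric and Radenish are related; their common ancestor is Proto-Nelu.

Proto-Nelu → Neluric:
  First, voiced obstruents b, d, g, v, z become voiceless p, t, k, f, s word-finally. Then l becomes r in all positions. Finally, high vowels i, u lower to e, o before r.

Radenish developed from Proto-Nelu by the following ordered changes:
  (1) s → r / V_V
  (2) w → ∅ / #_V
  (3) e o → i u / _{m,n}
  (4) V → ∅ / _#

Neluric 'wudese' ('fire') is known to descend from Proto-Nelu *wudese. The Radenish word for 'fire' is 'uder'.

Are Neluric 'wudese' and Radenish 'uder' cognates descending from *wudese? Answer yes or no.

yes

Derive the expected Radenish reflex of *wudese:
Radenish: start from *wudese.
  rule 1 (rhotacism): wudese → wudere
  rule 2 (glide loss): wudere → udere
  rule 3: no change — udere
  rule 4 (apocope): udere → uder
  ⇒ Radenish uder
Radenish 'uder' matches the regular reflex exactly, so the pair is cognate.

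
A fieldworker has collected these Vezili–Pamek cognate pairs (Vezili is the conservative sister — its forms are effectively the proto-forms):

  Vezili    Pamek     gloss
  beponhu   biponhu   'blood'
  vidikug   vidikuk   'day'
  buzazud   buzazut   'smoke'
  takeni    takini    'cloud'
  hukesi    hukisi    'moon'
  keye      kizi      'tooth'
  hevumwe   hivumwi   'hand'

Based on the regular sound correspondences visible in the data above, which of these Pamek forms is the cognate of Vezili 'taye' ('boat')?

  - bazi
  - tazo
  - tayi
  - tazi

tazi

keye ~ kizi — Vezili y corresponds to Pamek z between vowels (before a front vowel).
keye ~ kizi, hevumwe ~ hivumwi — Vezili e corresponds to Pamek i word-finally.
Applying these to Vezili 'taye':
  taye → taze   (y→z between vowels (before a front vowel))
  taze → tazi   (e→i word-finally)
So the Pamek cognate is 'tazi'.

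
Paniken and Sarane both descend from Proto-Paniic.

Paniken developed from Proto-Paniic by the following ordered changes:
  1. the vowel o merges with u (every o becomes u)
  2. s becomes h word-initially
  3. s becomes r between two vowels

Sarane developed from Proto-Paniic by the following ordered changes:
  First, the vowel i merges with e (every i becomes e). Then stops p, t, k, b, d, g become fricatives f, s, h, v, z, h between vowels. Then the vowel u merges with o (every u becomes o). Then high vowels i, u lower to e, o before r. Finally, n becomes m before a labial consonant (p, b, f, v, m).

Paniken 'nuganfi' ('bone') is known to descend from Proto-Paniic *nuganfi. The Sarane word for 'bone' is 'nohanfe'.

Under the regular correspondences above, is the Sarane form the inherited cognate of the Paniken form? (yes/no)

no

Derive the expected Sarane reflex of *nuganfi:
Sarane: start from *nuganfi.
  rule 1 (vowel merger): nuganfi → nuganfe
  rule 2 (intervocalic lenition): nuganfe → nuhanfe
  rule 3 (vowel merger): nuhanfe → nohanfe
  rule 4: no change — nohanfe
  rule 5 (nasal place assimilation): nohanfe → nohamfe
  ⇒ Sarane nohamfe
The regular Sarane reflex would be 'nohamfe', but the attested form is 'nohanfe'. The correspondence is irregular, so they are not cognates (the Sarane form has a different source).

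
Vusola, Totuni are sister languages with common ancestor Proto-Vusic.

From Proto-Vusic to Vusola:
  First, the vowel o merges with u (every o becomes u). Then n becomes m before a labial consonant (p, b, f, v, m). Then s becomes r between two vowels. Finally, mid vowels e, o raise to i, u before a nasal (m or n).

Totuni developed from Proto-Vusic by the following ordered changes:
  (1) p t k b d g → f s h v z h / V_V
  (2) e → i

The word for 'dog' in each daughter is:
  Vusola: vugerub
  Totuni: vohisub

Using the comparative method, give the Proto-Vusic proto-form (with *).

*vogesub

Position 3: Vusola has g, Totuni has h. Vusola preserves g here (none of its changes turn any other segment into g), so the proto-segment is *g.
Position 4: Vusola has e, Totuni has i. Vusola preserves e here (none of its changes turn any other segment into e), so the proto-segment is *e.
Verify the candidate proto-form against each daughter:
Vusola: *vogesub > vugesub > vugerub  (by vowel merger, rhotacism)
Totuni: start from *vogesub.
  rule 1 (intervocalic lenition): vogesub → vohesub
  rule 2 (vowel merger): vohesub → vohisub
  ⇒ Totuni vohisub
Only *vogesub yields all of Vusola vugerub, Totuni vohisub.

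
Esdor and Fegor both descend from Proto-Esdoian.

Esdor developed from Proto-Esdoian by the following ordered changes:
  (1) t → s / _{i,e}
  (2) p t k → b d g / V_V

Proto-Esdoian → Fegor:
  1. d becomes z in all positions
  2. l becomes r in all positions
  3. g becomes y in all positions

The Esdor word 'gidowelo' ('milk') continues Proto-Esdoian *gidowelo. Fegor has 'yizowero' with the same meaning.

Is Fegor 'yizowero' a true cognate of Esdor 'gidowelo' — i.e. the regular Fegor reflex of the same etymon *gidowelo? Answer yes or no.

Derive the expected Fegor reflex of *gidowelo:
Fegor: *gidowelo
  gidowelo → gizowelo   [unconditioned shift]
  gizowelo → gizowero   [unconditioned shift]
  gizowero → yizowero   [unconditioned shift]
  giving Fegor yizowero.
Fegor 'yizowero' matches the regular reflex exactly, so the pair is cognate.

yes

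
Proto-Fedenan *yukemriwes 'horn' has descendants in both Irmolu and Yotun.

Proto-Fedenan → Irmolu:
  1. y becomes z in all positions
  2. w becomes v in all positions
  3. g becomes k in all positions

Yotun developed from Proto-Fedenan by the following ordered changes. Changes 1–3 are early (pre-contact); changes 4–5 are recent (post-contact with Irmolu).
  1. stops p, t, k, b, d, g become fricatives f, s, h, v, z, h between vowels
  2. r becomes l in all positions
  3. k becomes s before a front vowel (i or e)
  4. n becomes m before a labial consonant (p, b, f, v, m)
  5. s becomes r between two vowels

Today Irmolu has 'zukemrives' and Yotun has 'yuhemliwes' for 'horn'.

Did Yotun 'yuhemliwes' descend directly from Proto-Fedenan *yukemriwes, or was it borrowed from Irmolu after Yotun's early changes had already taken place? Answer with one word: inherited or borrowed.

If inherited, *yukemriwes would pass through all of Yotun's changes:
Yotun: *yukemriwes
  yukemriwes → yuhemriwes   [intervocalic lenition]
  yuhemriwes → yuhemliwes   [unconditioned shift]
  yuhemliwes (rule 3 does not apply)
  yuhemliwes (rule 4 does not apply)
  yuhemliwes (rule 5 does not apply)
  giving Yotun yuhemliwes.
If borrowed from Irmolu 'zukemrives' after the early changes, it would undergo only the recent ones:
  rule 4 (nasal place assimilation): no change (zukemrives)
  rule 5 (rhotacism): no change (zukemrives)
  ⇒ as a loan: zukemrives
Yotun 'yuhemliwes' matches the inherited outcome exactly, so it is an inherited cognate, not a loan.

inherited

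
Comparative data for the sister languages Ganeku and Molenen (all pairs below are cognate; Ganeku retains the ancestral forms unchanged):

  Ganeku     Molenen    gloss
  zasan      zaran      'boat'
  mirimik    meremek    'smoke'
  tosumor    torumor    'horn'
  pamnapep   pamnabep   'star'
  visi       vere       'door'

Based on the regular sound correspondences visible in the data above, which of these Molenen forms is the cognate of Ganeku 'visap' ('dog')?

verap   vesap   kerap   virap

mirimik ~ meremek, visi ~ vere — Ganeku i corresponds to Molenen e after a consonant, before a consonant other than r, m, n, p, b, f, v.
zasan ~ zaran — Ganeku s corresponds to Molenen r between vowels (before a back vowel).
Applying these to Ganeku 'visap':
  visap → vesap   (i→e after a consonant, before a consonant other than r, m, n, p, b, f, v)
  vesap → verap   (s→r between vowels (before a back vowel))
So the Molenen cognate is 'verap'.

verap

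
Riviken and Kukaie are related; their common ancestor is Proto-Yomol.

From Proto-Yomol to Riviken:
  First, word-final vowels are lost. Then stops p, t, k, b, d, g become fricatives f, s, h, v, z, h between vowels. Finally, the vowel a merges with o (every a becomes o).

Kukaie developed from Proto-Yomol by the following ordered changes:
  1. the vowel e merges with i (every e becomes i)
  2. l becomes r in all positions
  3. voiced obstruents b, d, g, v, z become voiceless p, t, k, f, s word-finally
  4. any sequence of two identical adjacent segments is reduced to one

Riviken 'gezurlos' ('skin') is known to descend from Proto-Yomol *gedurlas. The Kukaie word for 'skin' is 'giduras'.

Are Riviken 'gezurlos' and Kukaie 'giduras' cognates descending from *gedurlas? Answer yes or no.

yes

Derive the expected Kukaie reflex of *gedurlas:
Kukaie: start from *gedurlas.
  rule 1 (vowel merger): gedurlas → gidurlas
  rule 2 (unconditioned shift): gidurlas → gidurras
  rule 3: no change — gidurras
  rule 4 (degemination): gidurras → giduras
  ⇒ Kukaie giduras
Kukaie 'giduras' matches the regular reflex exactly, so the pair is cognate.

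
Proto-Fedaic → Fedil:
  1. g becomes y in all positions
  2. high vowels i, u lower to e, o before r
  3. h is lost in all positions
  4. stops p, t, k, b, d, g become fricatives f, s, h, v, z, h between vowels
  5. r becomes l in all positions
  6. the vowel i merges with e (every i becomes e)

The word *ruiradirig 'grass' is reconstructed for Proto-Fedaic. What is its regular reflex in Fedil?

Fedil: *ruiradirig > ruiradiriy > rueraderiy > ruerazeriy > luelazeliy > luelazeley  (by unconditioned shift, pre-rhotic lowering, intervocalic lenition, unconditioned shift, vowel merger)

luelazeley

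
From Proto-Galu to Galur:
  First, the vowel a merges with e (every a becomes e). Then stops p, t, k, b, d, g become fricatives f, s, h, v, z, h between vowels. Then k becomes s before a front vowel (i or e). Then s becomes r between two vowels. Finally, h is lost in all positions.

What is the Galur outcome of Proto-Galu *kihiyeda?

siiyeze

Galur: start from *kihiyeda.
  rule 1 (vowel merger): kihiyeda → kihiyede
  rule 2 (intervocalic lenition): kihiyede → kihiyeze
  rule 3 (palatalisation): kihiyeze → sihiyeze
  rule 4: no change — sihiyeze
  rule 5 (h-loss): sihiyeze → siiyeze
  ⇒ Galur siiyeze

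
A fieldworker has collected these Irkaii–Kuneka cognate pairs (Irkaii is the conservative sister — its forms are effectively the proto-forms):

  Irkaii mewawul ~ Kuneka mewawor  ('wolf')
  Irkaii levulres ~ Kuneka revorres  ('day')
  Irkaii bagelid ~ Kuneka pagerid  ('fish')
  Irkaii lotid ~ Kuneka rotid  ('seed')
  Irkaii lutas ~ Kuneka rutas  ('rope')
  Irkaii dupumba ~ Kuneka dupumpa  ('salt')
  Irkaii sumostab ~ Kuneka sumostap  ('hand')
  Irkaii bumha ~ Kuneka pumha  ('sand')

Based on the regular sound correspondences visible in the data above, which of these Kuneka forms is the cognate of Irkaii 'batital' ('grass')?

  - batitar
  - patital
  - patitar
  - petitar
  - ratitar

bagelid ~ pagerid — Irkaii b corresponds to Kuneka p word-initially before a back vowel.
mewawul ~ mewawor — Irkaii l corresponds to Kuneka r word-finally.
Applying these to Irkaii 'batital':
  batital → patital   (b→p word-initially before a back vowel)
  patital → patitar   (l→r word-finally)
So the Kuneka cognate is 'patitar'.

patitar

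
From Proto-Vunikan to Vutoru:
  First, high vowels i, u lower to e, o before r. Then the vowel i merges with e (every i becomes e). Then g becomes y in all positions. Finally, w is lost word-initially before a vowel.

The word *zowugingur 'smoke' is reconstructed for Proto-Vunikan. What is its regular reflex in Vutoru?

Vutoru: *zowugingur > zowugingor > zowugengor > zowuyenyor  (by pre-rhotic lowering, vowel merger, unconditioned shift)

zowuyenyor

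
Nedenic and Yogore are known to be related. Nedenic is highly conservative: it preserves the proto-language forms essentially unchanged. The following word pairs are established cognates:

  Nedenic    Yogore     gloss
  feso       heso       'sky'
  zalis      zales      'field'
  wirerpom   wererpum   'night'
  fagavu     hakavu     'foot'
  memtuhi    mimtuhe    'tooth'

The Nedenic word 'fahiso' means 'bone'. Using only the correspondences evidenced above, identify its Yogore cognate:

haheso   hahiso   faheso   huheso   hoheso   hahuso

fagavu ~ hakavu — Nedenic f corresponds to Yogore h word-initially before a back vowel.
zalis ~ zales — Nedenic i corresponds to Yogore e after a consonant, before a consonant other than r, m, n, p, b, f, v.
Applying these to Nedenic 'fahiso':
  fahiso → hahiso   (f→h word-initially before a back vowel)
  hahiso → haheso   (i→e after a consonant, before a consonant other than r, m, n, p, b, f, v)
So the Yogore cognate is 'haheso'.

haheso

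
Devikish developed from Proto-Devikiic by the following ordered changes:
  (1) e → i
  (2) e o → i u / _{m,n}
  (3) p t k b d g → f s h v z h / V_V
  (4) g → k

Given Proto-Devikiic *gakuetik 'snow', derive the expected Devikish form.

Devikish: *gakuetik > gakuitik > gahuisik > kahuisik  (by vowel merger, intervocalic lenition, unconditioned shift)

kahuisik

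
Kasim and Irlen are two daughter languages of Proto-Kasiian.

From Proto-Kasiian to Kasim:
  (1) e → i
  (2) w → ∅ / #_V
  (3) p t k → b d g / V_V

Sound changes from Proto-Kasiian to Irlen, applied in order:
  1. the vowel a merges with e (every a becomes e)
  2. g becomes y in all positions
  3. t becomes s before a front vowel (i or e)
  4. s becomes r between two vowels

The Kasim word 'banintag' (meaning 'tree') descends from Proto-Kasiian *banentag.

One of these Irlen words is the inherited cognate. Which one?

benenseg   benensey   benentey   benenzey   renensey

Irlen: *banentag
  banentag → benenteg   [vowel merger]
  benenteg → benentey   [unconditioned shift]
  benentey → benensey   [palatalisation]
  benensey (rule 4 does not apply)
  giving Irlen benensey.
Only 'benensey' matches the regular Irlen development of *banentag.

benensey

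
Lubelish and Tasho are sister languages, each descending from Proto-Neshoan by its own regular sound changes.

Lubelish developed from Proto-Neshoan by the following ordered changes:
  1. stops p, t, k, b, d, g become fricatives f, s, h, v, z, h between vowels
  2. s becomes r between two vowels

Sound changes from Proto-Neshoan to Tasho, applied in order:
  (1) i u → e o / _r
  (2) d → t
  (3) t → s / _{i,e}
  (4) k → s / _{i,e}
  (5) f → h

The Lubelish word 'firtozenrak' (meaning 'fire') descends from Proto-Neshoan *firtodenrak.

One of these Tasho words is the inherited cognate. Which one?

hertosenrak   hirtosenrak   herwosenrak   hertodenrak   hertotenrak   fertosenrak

hertosenrak

Tasho: *firtodenrak
  firtodenrak → fertodenrak   [pre-rhotic lowering]
  fertodenrak → fertotenrak   [unconditioned shift]
  fertotenrak → fertosenrak   [palatalisation]
  fertosenrak (rule 4 does not apply)
  fertosenrak → hertosenrak   [unconditioned shift]
  giving Tasho hertosenrak.
Only 'hertosenrak' matches the regular Tasho development of *firtodenrak.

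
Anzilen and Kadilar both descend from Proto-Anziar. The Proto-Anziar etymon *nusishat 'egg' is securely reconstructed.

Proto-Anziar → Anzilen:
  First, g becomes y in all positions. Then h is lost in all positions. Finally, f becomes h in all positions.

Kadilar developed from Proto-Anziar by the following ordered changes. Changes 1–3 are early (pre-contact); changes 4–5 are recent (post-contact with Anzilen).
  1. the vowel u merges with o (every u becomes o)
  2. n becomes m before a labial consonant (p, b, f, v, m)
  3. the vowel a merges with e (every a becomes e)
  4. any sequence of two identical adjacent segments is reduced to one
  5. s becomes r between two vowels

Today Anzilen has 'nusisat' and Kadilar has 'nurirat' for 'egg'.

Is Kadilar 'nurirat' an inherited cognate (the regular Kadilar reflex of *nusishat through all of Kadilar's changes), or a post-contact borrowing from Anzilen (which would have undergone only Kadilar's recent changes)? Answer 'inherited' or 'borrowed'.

borrowed

If inherited, *nusishat would pass through all of Kadilar's changes:
Kadilar: *nusishat > nosishat > nosishet > norishet  (by vowel merger, vowel merger, rhotacism)
If borrowed from Anzilen 'nusisat' after the early changes, it would undergo only the recent ones:
  rule 4 (degemination): no change (nusisat)
  rule 5 (rhotacism): nusisat → nurirat
  ⇒ as a loan: nurirat
Kadilar 'nurirat' matches the loan outcome 'nurirat', not the inherited 'norishet' — it skipped the early Kadilar changes, so it was borrowed from Anzilen.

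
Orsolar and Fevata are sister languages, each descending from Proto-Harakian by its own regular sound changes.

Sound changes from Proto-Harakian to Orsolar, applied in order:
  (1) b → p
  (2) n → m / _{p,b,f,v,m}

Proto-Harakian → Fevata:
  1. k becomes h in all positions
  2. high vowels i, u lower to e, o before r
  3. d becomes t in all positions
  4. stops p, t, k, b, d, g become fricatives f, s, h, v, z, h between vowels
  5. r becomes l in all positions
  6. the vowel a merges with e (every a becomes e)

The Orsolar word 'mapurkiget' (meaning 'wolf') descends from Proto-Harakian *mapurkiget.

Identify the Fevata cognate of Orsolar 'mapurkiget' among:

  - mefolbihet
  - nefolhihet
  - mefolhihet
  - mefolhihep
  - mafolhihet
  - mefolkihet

Fevata: *mapurkiget > mapurhiget > maporhiget > maforhihet > mafolhihet > mefolhihet  (by unconditioned shift, pre-rhotic lowering, intervocalic lenition, unconditioned shift, vowel merger)
The other candidates each miss or misapply at least one Fevata change.

mefolhihet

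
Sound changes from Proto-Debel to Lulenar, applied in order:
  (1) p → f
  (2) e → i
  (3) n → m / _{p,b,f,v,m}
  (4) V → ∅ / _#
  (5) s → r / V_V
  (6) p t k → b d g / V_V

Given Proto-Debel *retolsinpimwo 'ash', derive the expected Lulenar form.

ridolsimfimw

Lulenar: *retolsinpimwo
  retolsinpimwo → retolsinfimwo   [unconditioned shift]
  retolsinfimwo → ritolsinfimwo   [vowel merger]
  ritolsinfimwo → ritolsimfimwo   [nasal place assimilation]
  ritolsimfimwo → ritolsimfimw   [apocope]
  ritolsimfimw (rule 5 does not apply)
  ritolsimfimw → ridolsimfimw   [intervocalic voicing]
  giving Lulenar ridolsimfimw.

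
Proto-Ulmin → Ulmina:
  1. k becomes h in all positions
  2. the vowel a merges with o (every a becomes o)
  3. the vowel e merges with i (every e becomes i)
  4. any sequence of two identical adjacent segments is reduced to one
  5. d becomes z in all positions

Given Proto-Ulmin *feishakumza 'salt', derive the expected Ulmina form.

Ulmina: *feishakumza
  feishakumza → feishahumza   [unconditioned shift]
  feishahumza → feishohumzo   [vowel merger]
  feishohumzo → fiishohumzo   [vowel merger]
  fiishohumzo → fishohumzo   [degemination]
  fishohumzo (rule 5 does not apply)
  giving Ulmina fishohumzo.

fishohumzo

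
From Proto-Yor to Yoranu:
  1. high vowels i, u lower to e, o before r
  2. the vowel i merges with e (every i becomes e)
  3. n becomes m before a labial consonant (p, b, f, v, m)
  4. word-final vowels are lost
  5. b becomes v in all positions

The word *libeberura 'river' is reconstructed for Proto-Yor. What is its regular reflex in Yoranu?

Yoranu: *libeberura
  libeberura → libeberora   [pre-rhotic lowering]
  libeberora → lebeberora   [vowel merger]
  lebeberora (rule 3 does not apply)
  lebeberora → lebeberor   [apocope]
  lebeberor → leveveror   [unconditioned shift]
  giving Yoranu leveveror.

leveveror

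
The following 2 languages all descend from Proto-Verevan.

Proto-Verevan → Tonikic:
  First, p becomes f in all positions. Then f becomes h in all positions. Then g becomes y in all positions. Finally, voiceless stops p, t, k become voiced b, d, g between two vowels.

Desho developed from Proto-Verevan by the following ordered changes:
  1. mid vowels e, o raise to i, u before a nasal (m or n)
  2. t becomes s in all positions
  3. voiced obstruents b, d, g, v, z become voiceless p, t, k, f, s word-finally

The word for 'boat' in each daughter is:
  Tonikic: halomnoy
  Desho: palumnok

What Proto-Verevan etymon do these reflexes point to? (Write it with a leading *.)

Position 1: Tonikic has h, Desho has p. Taking the neighbouring segments as reconstructed: Tonikic h could go back to *p or *f or *h; Desho p can only go back to *p — the one source consistent with every daughter is *p.
Position 8: Tonikic has y, Desho has k. Taking the neighbouring segments as reconstructed: Tonikic y could go back to *g or *y; Desho k could go back to *k or *g — the one source consistent with every daughter is *g.
Position 4: Tonikic has o, Desho has u. Tonikic preserves o here (none of its changes turn any other segment into o), so the proto-segment is *o.
The remaining positions agree across the daughters. Check the candidate against every language:
Tonikic: *palomnog
  palomnog → falomnog   [unconditioned shift]
  falomnog → halomnog   [unconditioned shift]
  halomnog → halomnoy   [unconditioned shift]
  halomnoy (rule 4 does not apply)
  giving Tonikic halomnoy.
Desho: *palomnog
  palomnog → palumnog   [pre-nasal raising]
  palumnog (rule 2 does not apply)
  palumnog → palumnok   [final devoicing]
  giving Desho palumnok.
*palomnog is the unique common source.

*palomnog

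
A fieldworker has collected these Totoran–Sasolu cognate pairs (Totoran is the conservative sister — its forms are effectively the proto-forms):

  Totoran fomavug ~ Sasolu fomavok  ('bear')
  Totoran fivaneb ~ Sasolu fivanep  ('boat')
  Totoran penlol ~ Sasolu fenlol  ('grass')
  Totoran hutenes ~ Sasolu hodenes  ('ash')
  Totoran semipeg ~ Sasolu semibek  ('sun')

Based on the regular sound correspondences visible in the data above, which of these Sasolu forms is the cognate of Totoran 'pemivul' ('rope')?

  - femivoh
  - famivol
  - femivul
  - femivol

femivol

penlol ~ fenlol — Totoran p corresponds to Sasolu f word-initially before a front vowel.
fomavug ~ fomavok, hutenes ~ hodenes — Totoran u corresponds to Sasolu o after a consonant, before a consonant other than r, m, n, p, b, f, v.
Applying these to Totoran 'pemivul':
  pemivul → femivul   (p→f word-initially before a front vowel)
  femivul → femivol   (u→o after a consonant, before a consonant other than r, m, n, p, b, f, v)
So the Sasolu cognate is 'femivol'.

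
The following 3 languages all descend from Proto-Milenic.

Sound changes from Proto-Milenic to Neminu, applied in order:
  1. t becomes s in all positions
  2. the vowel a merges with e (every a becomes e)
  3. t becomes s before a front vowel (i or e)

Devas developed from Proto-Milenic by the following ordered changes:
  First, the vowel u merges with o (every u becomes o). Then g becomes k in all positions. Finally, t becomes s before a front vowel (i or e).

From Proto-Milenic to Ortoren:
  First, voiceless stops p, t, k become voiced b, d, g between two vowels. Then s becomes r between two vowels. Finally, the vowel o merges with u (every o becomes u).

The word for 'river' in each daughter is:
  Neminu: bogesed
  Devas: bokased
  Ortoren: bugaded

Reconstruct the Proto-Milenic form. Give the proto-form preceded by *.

Position 2: Neminu has o, Devas has o, Ortoren has u. Neminu preserves o here (none of its changes turn any other segment into o), so the proto-segment is *o.
Position 5: Neminu has s, Devas has s, Ortoren has d. Taking the neighbouring segments as reconstructed: Neminu s could go back to *t or *s; Devas s could go back to *t or *s; Ortoren d could go back to *t or *d — the one source consistent with every daughter is *t.
This points to *bogated. Verify forward in each daughter:
Neminu: *bogated
  bogated → bogased   [unconditioned shift]
  bogased → bogesed   [vowel merger]
  bogesed (rule 3 does not apply)
  giving Neminu bogesed.
Devas: *bogated
  bogated (rule 1 does not apply)
  bogated → bokated   [unconditioned shift]
  bokated → bokased   [palatalisation]
  giving Devas bokased.
Ortoren: start from *bogated.
  rule 1 (intervocalic voicing): bogated → bogaded
  rule 2: no change — bogaded
  rule 3 (vowel merger): bogaded → bugaded
  ⇒ Ortoren bugaded
*bogated is the unique common source.

*bogated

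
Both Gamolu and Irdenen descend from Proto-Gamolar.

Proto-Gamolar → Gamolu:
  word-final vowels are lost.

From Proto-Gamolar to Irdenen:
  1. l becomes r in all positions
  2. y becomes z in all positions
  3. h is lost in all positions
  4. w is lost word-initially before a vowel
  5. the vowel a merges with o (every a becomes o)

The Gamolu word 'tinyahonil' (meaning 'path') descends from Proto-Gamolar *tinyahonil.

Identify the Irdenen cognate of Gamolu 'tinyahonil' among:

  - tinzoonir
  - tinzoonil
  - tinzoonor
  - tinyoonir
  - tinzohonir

tinzoonir

Irdenen: start from *tinyahonil.
  rule 1 (unconditioned shift): tinyahonil → tinyahonir
  rule 2 (unconditioned shift): tinyahonir → tinzahonir
  rule 3 (h-loss): tinzahonir → tinzaonir
  rule 4: no change — tinzaonir
  rule 5 (vowel merger): tinzaonir → tinzoonir
  ⇒ Irdenen tinzoonir
Among the options, 'tinzoonir' alone shows every Irdenen change applied in order.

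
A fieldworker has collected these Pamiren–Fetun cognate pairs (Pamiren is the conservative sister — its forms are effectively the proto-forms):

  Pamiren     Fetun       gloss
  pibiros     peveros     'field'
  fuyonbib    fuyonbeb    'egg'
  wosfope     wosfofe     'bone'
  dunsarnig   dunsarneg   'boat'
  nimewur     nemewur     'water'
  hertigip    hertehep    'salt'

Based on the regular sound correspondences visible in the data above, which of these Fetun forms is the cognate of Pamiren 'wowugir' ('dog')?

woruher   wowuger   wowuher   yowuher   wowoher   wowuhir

wowuher

hertigip ~ hertehep — Pamiren g corresponds to Fetun h between vowels (before a front vowel).
pibiros ~ peveros — Pamiren i corresponds to Fetun e after a consonant, before r.
Applying these to Pamiren 'wowugir':
  wowugir → wowuhir   (g→h between vowels (before a front vowel))
  wowuhir → wowuher   (i→e after a consonant, before r)
So the Fetun cognate is 'wowuher'.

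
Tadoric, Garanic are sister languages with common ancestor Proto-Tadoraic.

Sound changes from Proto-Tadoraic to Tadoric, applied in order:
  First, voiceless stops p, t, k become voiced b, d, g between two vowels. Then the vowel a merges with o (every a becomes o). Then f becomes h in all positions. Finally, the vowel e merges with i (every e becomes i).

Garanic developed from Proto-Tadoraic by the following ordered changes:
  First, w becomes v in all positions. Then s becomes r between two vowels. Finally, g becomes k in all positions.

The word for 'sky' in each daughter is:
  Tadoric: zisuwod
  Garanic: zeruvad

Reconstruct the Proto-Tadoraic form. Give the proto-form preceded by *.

Position 2: Tadoric has i, Garanic has e. Garanic preserves e here (none of its changes turn any other segment into e), so the proto-segment is *e.
Position 6: Tadoric has o, Garanic has a. Garanic preserves a here (none of its changes turn any other segment into a), so the proto-segment is *a.
Position 5: Tadoric has w, Garanic has v. Tadoric preserves w here (none of its changes turn any other segment into w), so the proto-segment is *w.
This points to *zesuwad. Verify forward in each daughter:
Tadoric: *zesuwad > zesuwod > zisuwod  (by vowel merger, vowel merger)
Garanic: *zesuwad
  zesuwad → zesuvad   [unconditioned shift]
  zesuvad → zeruvad   [rhotacism]
  zeruvad (rule 3 does not apply)
  giving Garanic zeruvad.
*zesuwad is the unique common source.

*zesuwad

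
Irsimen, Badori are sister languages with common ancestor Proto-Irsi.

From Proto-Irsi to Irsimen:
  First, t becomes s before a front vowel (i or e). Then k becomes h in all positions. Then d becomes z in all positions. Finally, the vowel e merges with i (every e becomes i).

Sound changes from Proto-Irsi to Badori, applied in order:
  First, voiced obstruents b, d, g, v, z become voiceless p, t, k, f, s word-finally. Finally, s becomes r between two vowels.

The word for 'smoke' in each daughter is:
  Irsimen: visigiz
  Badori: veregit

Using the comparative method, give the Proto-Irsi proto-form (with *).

Position 4: Irsimen has i, Badori has e. Badori preserves e here (none of its changes turn any other segment into e), so the proto-segment is *e.
Position 7: Irsimen has z, Badori has t. Taking the neighbouring segments as reconstructed: Irsimen z could go back to *d or *z; Badori t could go back to *t or *d — the one source consistent with every daughter is *d.
This points to *vesegid. Verify forward in each daughter:
Irsimen: *vesegid > vesegiz > visigiz  (by unconditioned shift, vowel merger)
Badori: start from *vesegid.
  rule 1 (final devoicing): vesegid → vesegit
  rule 2 (rhotacism): vesegit → veregit
  ⇒ Badori veregit
*vesegid is the unique common source.

*vesegid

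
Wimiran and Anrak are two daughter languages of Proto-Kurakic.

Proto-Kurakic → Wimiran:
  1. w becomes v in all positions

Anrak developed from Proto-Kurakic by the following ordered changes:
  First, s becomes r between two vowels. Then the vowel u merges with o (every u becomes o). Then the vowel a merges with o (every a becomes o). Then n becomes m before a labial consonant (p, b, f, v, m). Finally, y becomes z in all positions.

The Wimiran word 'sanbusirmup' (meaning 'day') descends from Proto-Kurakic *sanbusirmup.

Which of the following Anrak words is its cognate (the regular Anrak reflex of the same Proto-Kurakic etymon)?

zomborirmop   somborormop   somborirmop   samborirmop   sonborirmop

Anrak: *sanbusirmup > sanburirmup > sanborirmop > sonborirmop > somborirmop  (by rhotacism, vowel merger, vowel merger, nasal place assimilation)
Among the options, 'somborirmop' alone shows every Anrak change applied in order.

somborirmop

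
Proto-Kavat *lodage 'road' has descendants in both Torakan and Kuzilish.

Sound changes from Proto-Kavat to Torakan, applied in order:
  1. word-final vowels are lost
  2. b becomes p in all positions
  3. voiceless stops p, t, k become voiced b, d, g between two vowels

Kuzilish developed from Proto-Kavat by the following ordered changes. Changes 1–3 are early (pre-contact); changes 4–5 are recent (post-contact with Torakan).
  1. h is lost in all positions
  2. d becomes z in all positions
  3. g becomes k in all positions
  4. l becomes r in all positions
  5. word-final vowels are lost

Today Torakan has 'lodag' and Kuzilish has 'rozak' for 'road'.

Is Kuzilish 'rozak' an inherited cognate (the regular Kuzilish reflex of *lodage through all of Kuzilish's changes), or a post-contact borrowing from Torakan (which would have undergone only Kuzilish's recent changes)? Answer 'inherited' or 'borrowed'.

If inherited, *lodage would pass through all of Kuzilish's changes:
Kuzilish: *lodage > lozage > lozake > rozake > rozak  (by unconditioned shift, unconditioned shift, unconditioned shift, apocope)
If borrowed from Torakan 'lodag' after the early changes, it would undergo only the recent ones:
  rule 4 (unconditioned shift): lodag → rodag
  rule 5 (apocope): no change (rodag)
  ⇒ as a loan: rodag
Kuzilish 'rozak' matches the inherited outcome exactly, so it is an inherited cognate, not a loan.

inherited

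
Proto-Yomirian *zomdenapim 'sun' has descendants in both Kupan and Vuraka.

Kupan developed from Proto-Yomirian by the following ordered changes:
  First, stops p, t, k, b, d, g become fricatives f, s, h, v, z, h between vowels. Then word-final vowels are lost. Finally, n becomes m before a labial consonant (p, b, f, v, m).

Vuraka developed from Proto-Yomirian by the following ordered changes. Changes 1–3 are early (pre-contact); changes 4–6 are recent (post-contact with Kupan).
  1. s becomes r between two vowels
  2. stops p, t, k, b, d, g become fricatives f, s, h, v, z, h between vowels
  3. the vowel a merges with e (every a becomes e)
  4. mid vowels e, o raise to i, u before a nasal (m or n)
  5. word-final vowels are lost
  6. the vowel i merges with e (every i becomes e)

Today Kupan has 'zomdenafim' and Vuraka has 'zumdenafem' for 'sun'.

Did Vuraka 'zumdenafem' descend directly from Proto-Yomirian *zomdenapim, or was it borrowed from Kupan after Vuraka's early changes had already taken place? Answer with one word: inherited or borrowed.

borrowed

If inherited, *zomdenapim would pass through all of Vuraka's changes:
Vuraka: start from *zomdenapim.
  rule 1: no change — zomdenapim
  rule 2 (intervocalic lenition): zomdenapim → zomdenafim
  rule 3 (vowel merger): zomdenafim → zomdenefim
  rule 4 (pre-nasal raising): zomdenefim → zumdinefim
  rule 5: no change — zumdinefim
  rule 6 (vowel merger): zumdinefim → zumdenefem
  ⇒ Vuraka zumdenefem
If borrowed from Kupan 'zomdenafim' after the early changes, it would undergo only the recent ones:
  rule 4 (pre-nasal raising): zomdenafim → zumdinafim
  rule 5 (apocope): no change (zumdinafim)
  rule 6 (vowel merger): zumdinafim → zumdenafem
  ⇒ as a loan: zumdenafem
Vuraka 'zumdenafem' matches the loan outcome 'zumdenafem', not the inherited 'zumdenefem' — it skipped the early Vuraka changes, so it was borrowed from Kupan.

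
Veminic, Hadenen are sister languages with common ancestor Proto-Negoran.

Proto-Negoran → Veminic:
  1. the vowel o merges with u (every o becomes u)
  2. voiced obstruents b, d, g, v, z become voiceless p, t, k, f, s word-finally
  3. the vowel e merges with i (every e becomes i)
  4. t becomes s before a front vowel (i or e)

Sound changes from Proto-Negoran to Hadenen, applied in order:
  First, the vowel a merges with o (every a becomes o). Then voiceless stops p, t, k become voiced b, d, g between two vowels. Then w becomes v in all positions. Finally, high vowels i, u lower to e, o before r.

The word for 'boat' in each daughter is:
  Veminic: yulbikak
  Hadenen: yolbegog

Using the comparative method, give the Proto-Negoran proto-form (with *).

*yolbekag

Position 7: Veminic has a, Hadenen has o. Veminic preserves a here (none of its changes turn any other segment into a), so the proto-segment is *a.
Position 6: Veminic has k, Hadenen has g. Taking the neighbouring segments as reconstructed: Veminic k can only go back to *k; Hadenen g could go back to *k or *g — the one source consistent with every daughter is *k.
This points to *yolbekag. Verify forward in each daughter:
Veminic: *yolbekag > yulbekag > yulbekak > yulbikak  (by vowel merger, final devoicing, vowel merger)
Hadenen: start from *yolbekag.
  rule 1 (vowel merger): yolbekag → yolbekog
  rule 2 (intervocalic voicing): yolbekog → yolbegog
  rule 3: no change — yolbegog
  rule 4: no change — yolbegog
  ⇒ Hadenen yolbegog
*yolbekag is the unique common source.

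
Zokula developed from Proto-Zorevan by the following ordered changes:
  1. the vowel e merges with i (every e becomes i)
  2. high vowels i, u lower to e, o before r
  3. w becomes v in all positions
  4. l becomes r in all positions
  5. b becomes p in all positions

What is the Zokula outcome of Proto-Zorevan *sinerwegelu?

sinervigiru

Zokula: start from *sinerwegelu.
  rule 1 (vowel merger): sinerwegelu → sinirwigilu
  rule 2 (pre-rhotic lowering): sinirwigilu → sinerwigilu
  rule 3 (unconditioned shift): sinerwigilu → sinervigilu
  rule 4 (unconditioned shift): sinervigilu → sinervigiru
  rule 5: no change — sinervigiru
  ⇒ Zokula sinervigiru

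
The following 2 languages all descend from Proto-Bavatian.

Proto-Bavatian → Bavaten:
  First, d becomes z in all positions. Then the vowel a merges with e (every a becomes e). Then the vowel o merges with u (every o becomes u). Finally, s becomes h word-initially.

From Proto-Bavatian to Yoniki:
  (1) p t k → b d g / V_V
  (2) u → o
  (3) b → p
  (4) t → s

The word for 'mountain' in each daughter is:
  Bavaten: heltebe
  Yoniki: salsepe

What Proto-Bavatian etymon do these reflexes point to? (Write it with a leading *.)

*saltebe

Position 4: Bavaten has t, Yoniki has s. Bavaten preserves t here (none of its changes turn any other segment into t), so the proto-segment is *t.
Position 2: Bavaten has e, Yoniki has a. Yoniki preserves a here (none of its changes turn any other segment into a), so the proto-segment is *a.
This points to *saltebe. Verify forward in each daughter:
Bavaten: *saltebe
  saltebe (rule 1 does not apply)
  saltebe → seltebe   [vowel merger]
  seltebe (rule 3 does not apply)
  seltebe → heltebe   [debuccalisation]
  giving Bavaten heltebe.
Yoniki: *saltebe
  saltebe (rule 1 does not apply)
  saltebe (rule 2 does not apply)
  saltebe → saltepe   [unconditioned shift]
  saltepe → salsepe   [unconditioned shift]
  giving Yoniki salsepe.
No other proto-form is consistent with every reflex, so the reconstruction is *saltebe.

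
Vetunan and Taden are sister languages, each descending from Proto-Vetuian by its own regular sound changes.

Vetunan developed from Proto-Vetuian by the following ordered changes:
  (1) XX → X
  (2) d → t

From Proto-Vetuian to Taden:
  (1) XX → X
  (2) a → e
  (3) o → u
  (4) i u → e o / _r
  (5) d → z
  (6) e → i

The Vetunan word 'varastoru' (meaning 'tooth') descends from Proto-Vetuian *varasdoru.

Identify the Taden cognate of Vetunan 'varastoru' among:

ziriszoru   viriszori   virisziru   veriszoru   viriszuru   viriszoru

viriszoru

Taden: *varasdoru > veresdoru > veresduru > veresdoru > vereszoru > viriszoru  (by vowel merger, vowel merger, pre-rhotic lowering, unconditioned shift, vowel merger)
Among the options, 'viriszoru' alone shows every Taden change applied in order.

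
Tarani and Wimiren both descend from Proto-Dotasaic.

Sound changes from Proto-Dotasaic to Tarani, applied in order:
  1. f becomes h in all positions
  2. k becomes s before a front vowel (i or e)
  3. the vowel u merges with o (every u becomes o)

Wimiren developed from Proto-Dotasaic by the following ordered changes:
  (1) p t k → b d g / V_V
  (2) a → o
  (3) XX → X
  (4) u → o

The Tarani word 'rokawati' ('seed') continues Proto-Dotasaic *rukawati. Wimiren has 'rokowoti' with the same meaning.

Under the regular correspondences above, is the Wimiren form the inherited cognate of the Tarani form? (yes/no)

Derive the expected Wimiren reflex of *rukawati:
Wimiren: start from *rukawati.
  rule 1 (intervocalic voicing): rukawati → rugawadi
  rule 2 (vowel merger): rugawadi → rugowodi
  rule 3: no change — rugowodi
  rule 4 (vowel merger): rugowodi → rogowodi
  ⇒ Wimiren rogowodi
The regular Wimiren reflex would be 'rogowodi', but the attested form is 'rokowoti'. The correspondence is irregular, so they are not cognates (the Wimiren form has a different source).

no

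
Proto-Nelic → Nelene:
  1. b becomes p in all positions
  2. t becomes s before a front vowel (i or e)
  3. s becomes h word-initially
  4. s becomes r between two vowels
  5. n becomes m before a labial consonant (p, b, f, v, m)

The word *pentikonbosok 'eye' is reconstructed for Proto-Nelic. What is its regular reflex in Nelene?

Nelene: *pentikonbosok > pentikonposok > pensikonposok > pensikonporok > pensikomporok  (by unconditioned shift, palatalisation, rhotacism, nasal place assimilation)

pensikomporok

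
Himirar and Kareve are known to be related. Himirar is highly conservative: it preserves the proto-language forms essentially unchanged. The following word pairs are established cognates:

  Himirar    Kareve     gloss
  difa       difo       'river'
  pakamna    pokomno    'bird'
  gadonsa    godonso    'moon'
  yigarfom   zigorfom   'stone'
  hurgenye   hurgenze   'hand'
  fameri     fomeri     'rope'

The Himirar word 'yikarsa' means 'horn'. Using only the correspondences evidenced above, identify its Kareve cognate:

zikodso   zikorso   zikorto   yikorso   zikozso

yigarfom ~ zigorfom — Himirar y corresponds to Kareve z word-initially before a front vowel.
yigarfom ~ zigorfom — Himirar a corresponds to Kareve o after a consonant, before r.
difa ~ difo, pakamna ~ pokomno — Himirar a corresponds to Kareve o word-finally.
Applying these to Himirar 'yikarsa':
  yikarsa → zikarsa   (y→z word-initially before a front vowel)
  zikarsa → zikorsa   (a→o after a consonant, before r)
  zikorsa → zikorso   (a→o word-finally)
So the Kareve cognate is 'zikorso'.

zikorso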